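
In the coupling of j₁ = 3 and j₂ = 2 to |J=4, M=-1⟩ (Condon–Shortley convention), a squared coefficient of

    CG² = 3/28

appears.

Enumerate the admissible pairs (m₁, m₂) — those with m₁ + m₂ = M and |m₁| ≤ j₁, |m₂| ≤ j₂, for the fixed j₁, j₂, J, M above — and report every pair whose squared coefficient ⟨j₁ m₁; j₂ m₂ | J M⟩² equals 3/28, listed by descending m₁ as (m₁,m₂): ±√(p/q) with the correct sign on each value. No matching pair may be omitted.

(-1,0): −√(3/28)

Admissible pairs with m₁+m₂ = M = -1: (-3,2), (-2,1), (-1,0), (0,-1), (1,-2)
  (m₁,m₂)=(1,-2): CG² = 2/7, CG = +√(2/7)
  (m₁,m₂)=(0,-1): CG² = 3/14, CG = +√(3/14)
  (m₁,m₂)=(-1,0): CG² = 3/28, CG = −√(3/28)   ← matches the target
  (m₁,m₂)=(-2,1): CG² = 7/20, CG = −√(7/20)
  (m₁,m₂)=(-3,2): CG² = 3/70, CG = −√(3/70)
Pairs with CG² = 3/28: (-1,0): −√(3/28)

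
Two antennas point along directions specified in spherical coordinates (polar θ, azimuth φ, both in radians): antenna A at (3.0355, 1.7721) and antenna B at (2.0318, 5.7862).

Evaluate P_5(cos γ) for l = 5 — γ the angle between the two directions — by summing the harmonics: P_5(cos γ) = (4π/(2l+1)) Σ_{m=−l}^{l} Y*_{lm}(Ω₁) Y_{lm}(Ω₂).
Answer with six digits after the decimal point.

Expand P_5 via completeness: Σ_{m} conj(Y_{5,m}) at Ω₁ times Y_{5,m} at Ω₂ —
  [-5]  conj(Y_{5,-5})(Ω₁) = -0.000005+0.000003i ; Y_{5,-5}(Ω₂) = -0.211822+0.163267i ; Δ = +0.000001-0.000002i
  [-4]  conj(Y_{5,-4})(Ω₁) = -0.000127-0.000132i ; Y_{5,-4}(Ω₂) = +0.170192-0.384049i ; Δ = -0.000072+0.000026i
  [-3]  conj(Y_{5,-3})(Ω₁) = +0.001843-0.002671i ; Y_{5,-3}(Ω₂) = +0.015480+0.193474i ; Δ = +0.000545+0.000315i
  [-2]  conj(Y_{5,-2})(Ω₁) = +0.034188+0.014560i ; Y_{5,-2}(Ω₂) = +0.134007+0.205961i ; Δ = +0.001583+0.008992i
  [-1]  conj(Y_{5,-1})(Ω₁) = -0.052140+0.255502i ; Y_{5,-1}(Ω₂) = -0.239055-0.129662i ; Δ = +0.045593-0.054318i
  [+0]  conj(Y_{5,0})(Ω₁) = -0.858237-0.000000i ; Y_{5,0}(Ω₂) = -0.188063+0.000000i ; Δ = +0.161402+0.000000i
  [+1]  conj(Y_{5,1})(Ω₁) = +0.052140+0.255502i ; Y_{5,1}(Ω₂) = +0.239055-0.129662i ; Δ = +0.045593+0.054318i
  [+2]  conj(Y_{5,2})(Ω₁) = +0.034188-0.014560i ; Y_{5,2}(Ω₂) = +0.134007-0.205961i ; Δ = +0.001583-0.008992i
  [+3]  conj(Y_{5,3})(Ω₁) = -0.001843-0.002671i ; Y_{5,3}(Ω₂) = -0.015480+0.193474i ; Δ = +0.000545-0.000315i
  [+4]  conj(Y_{5,4})(Ω₁) = -0.000127+0.000132i ; Y_{5,4}(Ω₂) = +0.170192+0.384049i ; Δ = -0.000072-0.000026i
  [+5]  conj(Y_{5,5})(Ω₁) = +0.000005+0.000003i ; Y_{5,5}(Ω₂) = +0.211822+0.163267i ; Δ = +0.000001+0.000002i
Σ over m = +0.256701+0.000000i; ×(4π/11) → +0.293254+0.000000i. Real part: 0.293254

0.293254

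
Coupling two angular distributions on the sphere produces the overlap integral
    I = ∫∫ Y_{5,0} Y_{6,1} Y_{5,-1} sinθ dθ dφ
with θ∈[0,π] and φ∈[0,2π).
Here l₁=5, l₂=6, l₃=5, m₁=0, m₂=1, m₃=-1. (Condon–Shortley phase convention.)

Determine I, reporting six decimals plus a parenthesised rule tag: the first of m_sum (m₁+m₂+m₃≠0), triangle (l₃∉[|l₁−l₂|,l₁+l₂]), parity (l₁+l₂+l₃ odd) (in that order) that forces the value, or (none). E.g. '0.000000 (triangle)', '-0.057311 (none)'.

-0.072607 (none)

Checks pass: Σm=0; 16 even; l₃=5∈[1,11].
(2·5+1)(2·6+1)(2·5+1) = 1573
Δ: 6! 4! 6! / 17! → 1/28588560
sum: t=1:−1/345600 t=2:+1/13824 t=3:−1/5184 t=4:+1/13824 t=5:−1/345600 = -7/129600
3j²(5 6 5; 0 0 0) = Δ·Π!·Σ² = 80/7293  (sign +1)
sum: t=1:−1/2073600 t=2:+1/34560 t=3:−1/6912 t=4:+1/10368 t=5:−1/138240 = -7/259200
3j²(5 6 5; 0 1 -1) = Δ·Π!·Σ² = 28/7293  (sign -1)
combine: 4πI² = 1573·80/7293·28/7293 = 2240/33813
take √, sign -1: I = -0.07260679
No selection rule forces the value: the integral is nonzero (none).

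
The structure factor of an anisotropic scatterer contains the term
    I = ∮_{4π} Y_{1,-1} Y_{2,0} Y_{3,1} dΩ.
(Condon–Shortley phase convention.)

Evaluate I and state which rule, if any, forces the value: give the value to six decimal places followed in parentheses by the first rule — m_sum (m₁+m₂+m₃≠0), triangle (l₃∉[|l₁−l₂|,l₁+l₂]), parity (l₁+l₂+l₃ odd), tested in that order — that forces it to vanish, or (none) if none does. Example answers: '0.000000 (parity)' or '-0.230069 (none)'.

-0.202301 (none)

Rules hold: Σm=0, L=6 even, 1≤3≤3.
N = 3·5·7 = 105
Δ = 0!·2!·4!/7! = 1/105
Racah Σ t=0..0: t=0:+1/4 = 1/4
⇒ 3j(1 2 3; 0 0 0)² = 3/35, sgn -1
Racah Σ t=0..0: t=0:+1/8 = 1/8
⇒ 3j(1 2 3; -1 0 1)² = 2/35, sgn +1
4πI² = N·(3j₀)²·(3jₘ)² = 18/35
I = -1·√(0.514286/4π) = -0.20230066
No selection rule forces the value: the integral is nonzero (none).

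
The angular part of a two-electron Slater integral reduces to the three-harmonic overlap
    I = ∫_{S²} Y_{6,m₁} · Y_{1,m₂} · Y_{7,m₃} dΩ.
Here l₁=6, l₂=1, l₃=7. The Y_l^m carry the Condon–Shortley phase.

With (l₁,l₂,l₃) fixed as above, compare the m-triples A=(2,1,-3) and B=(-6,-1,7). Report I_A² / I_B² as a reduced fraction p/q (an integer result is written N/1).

45/91

Same 6,1,7: normalisation and zero-m 3j drop out of the ratio.
A: Δ: 0! 12! 2! / 15! → 1/1365; sum: t=0:+1/1935360 = 1/1935360; 3j²(6 1 7; 2 1 -3) = Δ·Π!·Σ² = 3/91  (sign +1)
B: Δ: 0! 12! 2! / 15! → 1/1365; sum: t=0:+1/958003200 = 1/958003200; 3j²(6 1 7; -6 -1 7) = Δ·Π!·Σ² = 1/15  (sign +1)
I_A²/I_B² = (3/91)/(1/15) = 45/91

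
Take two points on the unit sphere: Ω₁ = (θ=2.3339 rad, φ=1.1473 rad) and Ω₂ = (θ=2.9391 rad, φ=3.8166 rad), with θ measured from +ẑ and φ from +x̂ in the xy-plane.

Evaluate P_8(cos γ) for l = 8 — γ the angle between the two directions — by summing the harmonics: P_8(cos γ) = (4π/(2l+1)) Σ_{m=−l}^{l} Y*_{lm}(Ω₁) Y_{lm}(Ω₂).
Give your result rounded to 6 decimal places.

Addition theorem: P_8(cos γ) = (4π/17) Σ_m Y*_{lm}(Ω₁) Y_{lm}(Ω₂), m = −8…8:
  m=-8: (-0.03720 + 0.00935j) × (0.00000 + 0.00000j) = -0.00000 - 0.00000j  (running Σ = -0.00000 - 0.00000j)
  m=-7: (0.02585 - 0.14443j) × (0.00000 + 0.00003j) = 0.00000 + 0.00000j  (running Σ = 0.00000 + 0.00000j)
  m=-6: (0.27279 + 0.18687j) × (-0.00021 + 0.00026j) = -0.00011 + 0.00003j  (running Σ = -0.00010 + 0.00003j)
  m=-5: (-0.39428 + 0.23994j) × (-0.00290 + 0.00069j) = 0.00098 - 0.00097j  (running Σ = 0.00088 - 0.00094j)
  m=-4: (-0.03870 - 0.31257j) × (-0.01796 - 0.00849j) = -0.00196 + 0.00594j  (running Σ = -0.00108 + 0.00501j)
  m=-3: (-0.11327 - 0.03508j) × (-0.04263 - 0.08731j) = 0.00177 + 0.01138j  (running Σ = 0.00069 + 0.01639j)
  m=-2: (0.25434 - 0.28777j) × (0.07239 - 0.32255j) = -0.07441 - 0.10287j  (running Σ = -0.07372 - 0.08648j)
  m=-1: (0.02485 + 0.05512j) × (0.52734 - 0.42210j) = 0.03637 + 0.01858j  (running Σ = -0.03735 - 0.06790j)
  m=0: (0.36506 + 0.00000j) × (0.44951 + 0.00000j) = 0.16410 + 0.00000j  (running Σ = 0.12675 - 0.06790j)
  m=1: (-0.02485 + 0.05512j) × (-0.52734 - 0.42210j) = 0.03637 - 0.01858j  (running Σ = 0.16312 - 0.08648j)
  m=2: (0.25434 + 0.28777j) × (0.07239 + 0.32255j) = -0.07441 + 0.10287j  (running Σ = 0.08871 + 0.01639j)
  m=3: (0.11327 - 0.03508j) × (0.04263 - 0.08731j) = 0.00177 - 0.01138j  (running Σ = 0.09047 + 0.00501j)
  m=4: (-0.03870 + 0.31257j) × (-0.01796 + 0.00849j) = -0.00196 - 0.00594j  (running Σ = 0.08852 - 0.00094j)
  m=5: (0.39428 + 0.23994j) × (0.00290 + 0.00069j) = 0.00098 + 0.00097j  (running Σ = 0.08949 + 0.00003j)
  m=6: (0.27279 - 0.18687j) × (-0.00021 - 0.00026j) = -0.00011 - 0.00003j  (running Σ = 0.08939 + 0.00000j)
  m=7: (-0.02585 - 0.14443j) × (-0.00000 + 0.00003j) = 0.00000 - 0.00000j  (running Σ = 0.08939 - 0.00000j)
  m=8: (-0.03720 - 0.00935j) × (0.00000 - 0.00000j) = -0.00000 + 0.00000j  (running Σ = 0.08939 + 0.00000j)
Σ over m = 0.08939 + 0.00000j; ×(4π/17) → 0.06608 + 0.00000j. Real part: 0.066080

0.066080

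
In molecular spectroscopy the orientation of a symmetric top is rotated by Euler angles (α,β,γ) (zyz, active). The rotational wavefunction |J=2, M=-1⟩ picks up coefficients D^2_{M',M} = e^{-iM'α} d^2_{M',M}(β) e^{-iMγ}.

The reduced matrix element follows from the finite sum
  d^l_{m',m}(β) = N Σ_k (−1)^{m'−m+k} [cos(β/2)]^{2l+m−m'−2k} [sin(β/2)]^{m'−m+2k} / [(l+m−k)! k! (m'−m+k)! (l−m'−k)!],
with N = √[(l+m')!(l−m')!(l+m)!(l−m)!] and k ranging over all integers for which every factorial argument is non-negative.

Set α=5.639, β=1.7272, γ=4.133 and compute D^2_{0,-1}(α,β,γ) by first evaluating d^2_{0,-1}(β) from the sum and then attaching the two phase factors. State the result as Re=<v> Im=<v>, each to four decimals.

Re=-0.1032 Im=-0.1577

First d^2_{0,-1}(β=1.7272), then the phase factors e^{-i(0)α} and e^{-i(-1)γ}:
c=cos(1.727200/2)=0.649705, s=sin(1.727200/2)=0.760186; N=√[2·2·1·6]=4.898979
k∈{0,1} keeps every argument non-negative
  k=0: (−1)^1·4.8990/(2)·0.6497^3·0.7602^1 = -0.510675
  k=1: (−1)^2·4.8990/(2)·0.6497^1·0.7602^3 = +0.699121
d^2_{0,-1}(1.7272) = -0.510675 +0.699121 = +0.188446
D = (+1.000000+0.000000i)·(+0.188446)·(-0.547513-0.836797i) = -0.103177-0.157691i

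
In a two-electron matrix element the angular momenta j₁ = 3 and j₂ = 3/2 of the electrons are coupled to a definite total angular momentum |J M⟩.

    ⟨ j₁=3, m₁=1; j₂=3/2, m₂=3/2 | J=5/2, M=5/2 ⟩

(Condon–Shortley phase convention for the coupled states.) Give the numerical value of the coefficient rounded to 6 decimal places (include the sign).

+√(3/28) = +0.327327

√[6·2!4!1!/8! · 4!2!3!0!5!0!] = √(1728/7)
  +(−1)^2/∏(2,0,0,1,4,0)! = 1/48  (running 1/48)
⟨..|..⟩ = √(1728/7)·(1/48) = +0.327327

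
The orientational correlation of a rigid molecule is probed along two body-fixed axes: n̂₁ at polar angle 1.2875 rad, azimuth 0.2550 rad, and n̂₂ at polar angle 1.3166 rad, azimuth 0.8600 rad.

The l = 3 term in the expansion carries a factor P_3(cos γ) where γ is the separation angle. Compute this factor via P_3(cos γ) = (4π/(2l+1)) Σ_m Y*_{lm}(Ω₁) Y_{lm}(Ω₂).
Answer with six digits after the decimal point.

0.201579

Term-by-term m-sum for l=3 (normalisation 4π/7 = 1.795196):
  [-3]  conj(Y_{3,-3})(Ω₁) = 0.26640 + 0.25575j ; Y_{3,-3}(Ω₂) = -0.32018 - 0.20145j ; Δ = -0.03378 - 0.13555j
  [-2]  conj(Y_{3,-2})(Ω₁) = 0.22984 + 0.12856j ; Y_{3,-2}(Ω₂) = -0.03579 - 0.23807j ; Δ = 0.02238 - 0.05932j
  [-1]  conj(Y_{3,-1})(Ω₁) = -0.18296 - 0.04769j ; Y_{3,-1}(Ω₂) = -0.13955 + 0.16210j ; Δ = 0.03326 - 0.02300j
  [+0]  conj(Y_{3,0})(Ω₁) = -0.27218 + 0.00000j ; Y_{3,0}(Ω₂) = -0.25185 + 0.00000j ; Δ = 0.06855 + 0.00000j
  [+1]  conj(Y_{3,1})(Ω₁) = 0.18296 - 0.04769j ; Y_{3,1}(Ω₂) = 0.13955 + 0.16210j ; Δ = 0.03326 + 0.02300j
  [+2]  conj(Y_{3,2})(Ω₁) = 0.22984 - 0.12856j ; Y_{3,2}(Ω₂) = -0.03579 + 0.23807j ; Δ = 0.02238 + 0.05932j
  [+3]  conj(Y_{3,3})(Ω₁) = -0.26640 + 0.25575j ; Y_{3,3}(Ω₂) = 0.32018 - 0.20145j ; Δ = -0.03378 + 0.13555j
Accumulated sum 0.11229 + 0.00000j; after 4π/(2l+1) scaling, 0.20158 + 0.00000j ⇒ P_3 = 0.201579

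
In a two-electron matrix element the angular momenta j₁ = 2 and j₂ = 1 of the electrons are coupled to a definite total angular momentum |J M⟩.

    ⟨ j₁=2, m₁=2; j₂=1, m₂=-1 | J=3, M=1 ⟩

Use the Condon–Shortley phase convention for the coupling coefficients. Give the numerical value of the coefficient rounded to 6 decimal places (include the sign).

+0.258199  (= +√(1/15))

√[7·0!4!2!/7! · 4!0!0!2!4!2!] = √(768/5)
  +(−1)^0/∏(0,0,0,0,4,2)! = 1/48  (running 1/48)
⟨..|..⟩ = √(768/5)·(1/48) = +0.258199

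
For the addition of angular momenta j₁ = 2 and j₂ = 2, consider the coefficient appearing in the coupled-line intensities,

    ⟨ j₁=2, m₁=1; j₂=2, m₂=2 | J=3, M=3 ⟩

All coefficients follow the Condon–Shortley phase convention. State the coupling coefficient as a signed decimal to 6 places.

−√(1/2) = -0.707107

√[7·1!3!3!/8! · 3!1!4!0!6!0!] = √(648)
  +(−1)^1/∏(1,0,0,3,3,0)! = -1/36  (running -1/36)
⟨..|..⟩ = √(648)·(-1/36) = -0.707107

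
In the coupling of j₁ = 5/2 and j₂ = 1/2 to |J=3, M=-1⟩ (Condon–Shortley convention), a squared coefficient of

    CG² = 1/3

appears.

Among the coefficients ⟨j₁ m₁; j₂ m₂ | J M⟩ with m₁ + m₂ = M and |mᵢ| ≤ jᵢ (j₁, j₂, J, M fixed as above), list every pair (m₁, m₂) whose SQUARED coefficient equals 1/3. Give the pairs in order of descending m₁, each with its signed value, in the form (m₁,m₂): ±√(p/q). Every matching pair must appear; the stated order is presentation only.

(-3/2,1/2): +√(1/3)

Admissible pairs with m₁+m₂ = M = -1: (-3/2,1/2), (-1/2,-1/2)
  (m₁,m₂)=(-1/2,-1/2): CG² = 2/3, CG = +√(2/3)
  (m₁,m₂)=(-3/2,1/2): CG² = 1/3, CG = +√(1/3)   ← matches the target
Pairs with CG² = 1/3: (-3/2,1/2): +√(1/3)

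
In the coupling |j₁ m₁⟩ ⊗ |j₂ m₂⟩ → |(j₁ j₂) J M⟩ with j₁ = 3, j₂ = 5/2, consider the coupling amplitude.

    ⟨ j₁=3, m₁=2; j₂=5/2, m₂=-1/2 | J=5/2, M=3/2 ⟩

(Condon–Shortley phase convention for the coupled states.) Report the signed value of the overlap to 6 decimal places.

−√(1/14) ≈ -0.267261

triangle: 3!·3!·2!/9! = 72/362880
(j±m)!: 5!·1!·2!·3!·4!·1! = 34560
prefactor² = (2J+1)·Δ·N² = 288/7
  k=0: +1/(0!·3!·1!·2!·2!·0!) = 1/24
  k=1: −1/(1!·2!·0!·1!·3!·1!) = -1/12
Σ = -1/24  ⇒  CG² = 288/7·(-1/24)² = 1/14
CG = −√(1/14) = -0.267261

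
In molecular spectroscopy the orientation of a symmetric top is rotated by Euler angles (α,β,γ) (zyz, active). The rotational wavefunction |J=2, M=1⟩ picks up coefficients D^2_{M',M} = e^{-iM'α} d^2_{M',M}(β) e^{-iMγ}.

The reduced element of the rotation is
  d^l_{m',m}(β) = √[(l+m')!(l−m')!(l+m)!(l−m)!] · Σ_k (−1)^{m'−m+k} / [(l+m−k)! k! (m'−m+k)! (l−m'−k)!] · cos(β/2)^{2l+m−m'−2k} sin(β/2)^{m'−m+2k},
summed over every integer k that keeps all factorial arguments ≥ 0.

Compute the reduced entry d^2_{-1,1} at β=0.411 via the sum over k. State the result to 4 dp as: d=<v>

d=0.1180

d^2_{-1,1}(β=0.4110) via the finite sum:
With c≡cos(β/2)=0.978959 and s≡sin(β/2)=0.204057, N=[1·6·6·1]^{1/2}=6.000000
k∈{2,3} keeps every argument non-negative
  k=2: (−1)^0·6.0000/(2)·0.9790^2·0.2041^2 = +0.119716
  k=3: (−1)^1·6.0000/(6)·0.9790^0·0.2041^4 = -0.001734
d^2_{-1,1}(0.4110) = +0.119716 -0.001734 = +0.117982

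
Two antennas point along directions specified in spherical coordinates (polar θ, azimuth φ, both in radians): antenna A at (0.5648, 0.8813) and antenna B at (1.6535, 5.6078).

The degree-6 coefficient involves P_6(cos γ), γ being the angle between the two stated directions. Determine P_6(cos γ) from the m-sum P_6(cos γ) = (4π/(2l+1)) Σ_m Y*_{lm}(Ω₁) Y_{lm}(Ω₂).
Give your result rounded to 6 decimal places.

Term-by-term m-sum for l=6 (normalisation 4π/13 = 0.966644):
  m=-6: Y*=0.00618 - 0.00953j  Y=-0.29019 - 0.37385j  product -0.00536 + 0.00045j
  m=-5: Y*=-0.01870 - 0.05922j  Y=0.13215 + 0.03169j  product -0.00059 - 0.00842j
  m=-4: Y*=-0.18597 - 0.07506j  Y=0.29450 - 0.13866j  product -0.06518 + 0.00368j
  m=-3: Y*=-0.35946 + 0.19530j  Y=-0.06851 + 0.13991j  product -0.00270 - 0.06367j
  m=-2: Y*=-0.08817 + 0.45405j  Y=0.06204 + 0.27738j  product -0.13142 + 0.00371j
  m=-1: Y*=0.04679 + 0.05675j  Y=-0.12698 - 0.10171j  product -0.00017 - 0.01197j
  m=+0: Y*=-0.41556 + 0.00000j  Y=-0.27322 + 0.00000j  product 0.11354 + 0.00000j
  m=+1: Y*=-0.04679 + 0.05675j  Y=0.12698 - 0.10171j  product -0.00017 + 0.01197j
  m=+2: Y*=-0.08817 - 0.45405j  Y=0.06204 - 0.27738j  product -0.13142 - 0.00371j
  m=+3: Y*=0.35946 + 0.19530j  Y=0.06851 + 0.13991j  product -0.00270 + 0.06367j
  m=+4: Y*=-0.18597 + 0.07506j  Y=0.29450 + 0.13866j  product -0.06518 - 0.00368j
  m=+5: Y*=0.01870 - 0.05922j  Y=-0.13215 + 0.03169j  product -0.00059 + 0.00842j
  m=+6: Y*=0.00618 + 0.00953j  Y=-0.29019 + 0.37385j  product -0.00536 - 0.00045j
Total Σ_m = -0.29728 - 0.00000j. Multiply by 0.966644: -0.28736 - 0.00000j. P_6(cos γ) = -0.287362

-0.287362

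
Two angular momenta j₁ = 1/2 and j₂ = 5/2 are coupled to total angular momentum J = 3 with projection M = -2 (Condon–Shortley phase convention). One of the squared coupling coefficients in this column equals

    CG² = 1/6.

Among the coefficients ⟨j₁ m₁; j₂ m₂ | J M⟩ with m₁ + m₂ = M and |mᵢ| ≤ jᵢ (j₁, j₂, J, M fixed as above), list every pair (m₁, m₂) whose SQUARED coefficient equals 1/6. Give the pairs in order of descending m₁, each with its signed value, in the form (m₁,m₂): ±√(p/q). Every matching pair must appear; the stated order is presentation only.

Admissible pairs with m₁+m₂ = M = -2: (-1/2,-3/2), (1/2,-5/2)
  (m₁,m₂)=(1/2,-5/2): CG² = 1/6, CG = +√(1/6)   ← matches the target
  (m₁,m₂)=(-1/2,-3/2): CG² = 5/6, CG = +√(5/6)
Pairs with CG² = 1/6: (1/2,-5/2): +√(1/6)

(1/2,-5/2): +√(1/6)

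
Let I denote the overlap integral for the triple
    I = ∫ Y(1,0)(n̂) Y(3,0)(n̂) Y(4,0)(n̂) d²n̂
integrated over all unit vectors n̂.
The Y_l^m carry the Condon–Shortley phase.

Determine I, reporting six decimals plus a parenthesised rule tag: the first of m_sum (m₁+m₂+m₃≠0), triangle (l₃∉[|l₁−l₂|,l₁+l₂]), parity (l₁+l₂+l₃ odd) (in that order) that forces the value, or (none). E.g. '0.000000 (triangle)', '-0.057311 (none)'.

0.246233 (none)

Checks pass: Σm=0; 8 even; l₃=4∈[2,4].
(2·1+1)(2·3+1)(2·4+1) = 189
Δ: 0! 2! 6! / 9! → 1/252
sum: t=0:+1/36 = 1/36
3j²(1 3 4; 0 0 0) = Δ·Π!·Σ² = 4/63  (sign +1)
(m-triple is (0,0,0) — same symbol as above.)
combine: 4πI² = 189·4/63·4/63 = 16/21
take √, sign +1: I = 0.24623252
No selection rule forces the value: the integral is nonzero (none).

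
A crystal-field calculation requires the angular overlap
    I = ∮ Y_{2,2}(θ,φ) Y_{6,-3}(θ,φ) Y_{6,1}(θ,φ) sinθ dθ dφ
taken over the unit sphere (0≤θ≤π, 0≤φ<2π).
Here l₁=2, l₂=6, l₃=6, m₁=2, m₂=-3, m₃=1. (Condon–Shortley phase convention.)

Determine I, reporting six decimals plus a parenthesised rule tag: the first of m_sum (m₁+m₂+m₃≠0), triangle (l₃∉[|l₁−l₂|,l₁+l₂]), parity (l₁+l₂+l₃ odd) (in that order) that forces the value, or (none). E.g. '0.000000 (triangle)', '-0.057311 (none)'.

0.177674 (none)

m-sum 0 ✓  L=14 even ✓  4≤6≤8 ✓
Π(2lᵢ+1) = 5×13×13 = 845
triangle coeff Δ(2,6,6) = 1/90090
Σ_t [0,2]: t=0:+1/69120 t=1:−1/14400 t=2:+1/69120 = -7/172800
(3j)²=14/715 [(2 6 6; 0 0 0)], sign=-1
Σ_t [0,0]: t=0:+1/120960 = 1/120960
(3j)²=24/1001 [(2 6 6; 2 -3 1)], sign=-1
⇒ 4πI² = 48/121
I = (+1)√(48/121/(4π)) = 0.17767364
No selection rule forces the value: the integral is nonzero (none).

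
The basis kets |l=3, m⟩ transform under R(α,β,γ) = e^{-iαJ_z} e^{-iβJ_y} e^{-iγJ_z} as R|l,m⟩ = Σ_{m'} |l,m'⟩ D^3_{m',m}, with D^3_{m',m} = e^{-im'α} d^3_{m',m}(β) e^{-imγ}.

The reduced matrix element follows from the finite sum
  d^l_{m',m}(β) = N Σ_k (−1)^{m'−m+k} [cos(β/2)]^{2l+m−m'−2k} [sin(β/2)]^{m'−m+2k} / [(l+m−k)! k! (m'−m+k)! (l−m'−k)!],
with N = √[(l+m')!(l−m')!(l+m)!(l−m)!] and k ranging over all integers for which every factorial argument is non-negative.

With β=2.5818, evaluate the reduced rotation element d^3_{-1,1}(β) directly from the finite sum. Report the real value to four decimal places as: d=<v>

d=0.2994

d^3_{-1,1}(β=2.5818) via the finite sum:
With c≡cos(β/2)=0.276256 and s≡sin(β/2)=0.961084, N=[2·24·24·2]^{1/2}=48.000000
k: max(0,(1)−(-1))=2 … min(3+(1),3−(-1))=4
  k=2: (−1)^0·48.0000/(8)·0.2763^4·0.9611^2 = +0.032279
  k=3: (−1)^1·48.0000/(6)·0.2763^2·0.9611^4 = -0.520906
  k=4: (−1)^2·48.0000/(48)·0.2763^0·0.9611^6 = +0.788076
d^3_{-1,1}(2.5818) = +0.032279 -0.520906 +0.788076 = +0.299450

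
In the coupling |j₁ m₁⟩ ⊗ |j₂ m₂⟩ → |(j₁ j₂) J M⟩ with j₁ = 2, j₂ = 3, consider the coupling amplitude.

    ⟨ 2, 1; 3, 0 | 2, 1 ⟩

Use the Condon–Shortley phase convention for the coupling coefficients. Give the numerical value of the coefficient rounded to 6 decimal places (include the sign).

√[5·3!1!3!/8! · 3!1!3!3!3!1!] = √(81/14)
  +(−1)^0/∏(0,3,1,3,0,0)! = 1/36  (running 1/36)
  +(−1)^1/∏(1,2,0,2,1,1)! = -1/4  (running -2/9)
⟨..|..⟩ = √(81/14)·(-2/9) = -0.534522

−√(2/7) = -0.534522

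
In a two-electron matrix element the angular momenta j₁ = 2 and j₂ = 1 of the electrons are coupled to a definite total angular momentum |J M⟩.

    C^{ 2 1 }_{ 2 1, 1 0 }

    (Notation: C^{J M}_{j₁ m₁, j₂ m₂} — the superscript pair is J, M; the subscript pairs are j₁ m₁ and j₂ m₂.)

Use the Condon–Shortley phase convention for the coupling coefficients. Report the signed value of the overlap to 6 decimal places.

j₁+j₂−J=1  J+j₁−j₂=3  J−j₁+j₂=1  j₁+j₂+J+1=6
(j₁±m₁, j₂±m₂, J±M) = (3,1,1,1,3,1)
P² = 3/2
sum k=0..1:
  [0] +1/2 = 1/2
  [1] −1/6 = -1/6
S = 1/3
C² = P²·S² = 1/6 ; C = +0.408248

+0.408248  (= +√(1/6))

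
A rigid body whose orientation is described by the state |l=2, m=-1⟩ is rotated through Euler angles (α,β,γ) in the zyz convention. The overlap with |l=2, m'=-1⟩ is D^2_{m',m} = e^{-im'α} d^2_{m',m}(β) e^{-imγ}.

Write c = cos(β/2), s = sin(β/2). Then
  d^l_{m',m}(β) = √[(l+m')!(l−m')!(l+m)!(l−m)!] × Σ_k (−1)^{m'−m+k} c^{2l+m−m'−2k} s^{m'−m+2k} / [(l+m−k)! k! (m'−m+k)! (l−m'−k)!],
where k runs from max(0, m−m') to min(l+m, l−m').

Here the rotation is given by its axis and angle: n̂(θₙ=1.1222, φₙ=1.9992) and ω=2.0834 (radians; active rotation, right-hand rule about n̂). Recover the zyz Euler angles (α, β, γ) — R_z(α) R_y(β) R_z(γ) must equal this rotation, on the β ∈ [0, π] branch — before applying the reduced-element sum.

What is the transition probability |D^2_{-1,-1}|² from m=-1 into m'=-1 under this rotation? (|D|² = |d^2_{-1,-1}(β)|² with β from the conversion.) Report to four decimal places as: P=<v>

Axis–angle → zyz. n̂ = (sinθₙcosφₙ, sinθₙsinφₙ, cosθₙ) = (-0.374316, +0.819628, +0.433701), ω = 2.0834.
R = I cosω + sinω [n̂]ₓ + (1−cosω) n̂n̂ᵀ gives
  R = [-0.281617, -0.835228, +0.472320; -0.079312, +0.510821, +0.856021; -0.956243, +0.203609, -0.210100]
β = atan2(√(R₁₃²+R₂₃²), R₃₃) = 1.782473; α = atan2(R₂₃, R₁₃) mod 2π = 1.066601; γ = atan2(R₃₂, −R₃₁) mod 2π = 0.209793
D^2_{-1,-1}(1.0666,1.7825,0.2098) = e^{-i·-1·1.0666}·d^2_{-1,-1}(1.7825)·e^{-i·-1·0.2098}. Compute d first:
Half-angle: c=0.628451, s=0.777849. N=√(1·6·1·6)=6.000000
k∈{0,1} keeps every argument non-negative
  k=0: (−1)^0·6.0000/(6)·0.6285^4·0.7778^0 = +0.155986
  k=1: (−1)^1·6.0000/(2)·0.6285^2·0.7778^2 = -0.716894
d^2_{-1,-1}(1.7825) = +0.155986 -0.716894 = -0.560908
|D^2_{-1,-1}|² = |d^2_{-1,-1}(β)|² = (-0.560908)² = 0.314618 (the z-rotation phases have unit modulus)

P=0.3146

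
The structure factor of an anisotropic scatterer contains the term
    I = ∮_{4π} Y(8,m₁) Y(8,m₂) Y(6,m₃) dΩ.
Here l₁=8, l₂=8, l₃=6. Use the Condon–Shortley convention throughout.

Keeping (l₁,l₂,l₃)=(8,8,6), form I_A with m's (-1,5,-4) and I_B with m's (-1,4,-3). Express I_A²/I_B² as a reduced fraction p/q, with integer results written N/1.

l's match ⇒ only the (l;m) 3-j factors differ between A and B.
A: triangle coeff Δ(8,8,6) = 1/13742520792; Σ_t [7,9]: t=7:−1/1045094400 t=8:+1/1161216000 t=9:−1/12541132800 = -11/62705664000; (3j)²=33/29716 [(8 8 6; -1 5 -4)], sign=-1
B: triangle coeff Δ(8,8,6) = 1/13742520792; Σ_t [6,9]: t=6:+1/447897600 t=7:−1/174182400 t=8:+1/464486400 t=9:−1/9405849600 = -11/7524679680; (3j)²=1375/193154 [(8 8 6; -1 4 -3)], sign=+1
I_A²/I_B² = (33/29716)/(1375/193154) = 39/250

39/250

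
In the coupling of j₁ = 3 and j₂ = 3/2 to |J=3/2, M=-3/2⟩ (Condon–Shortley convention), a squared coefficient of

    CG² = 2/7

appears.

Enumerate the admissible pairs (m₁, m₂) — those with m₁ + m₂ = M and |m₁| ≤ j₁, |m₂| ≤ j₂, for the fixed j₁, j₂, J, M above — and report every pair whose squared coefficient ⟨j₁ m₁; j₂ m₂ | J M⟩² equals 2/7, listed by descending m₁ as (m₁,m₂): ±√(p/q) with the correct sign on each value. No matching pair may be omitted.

Admissible pairs with m₁+m₂ = M = -3/2: (-3,3/2), (-2,1/2), (-1,-1/2), (0,-3/2)
  (m₁,m₂)=(0,-3/2): CG² = 1/35, CG = +√(1/35)
  (m₁,m₂)=(-1,-1/2): CG² = 4/35, CG = −√(4/35)
  (m₁,m₂)=(-2,1/2): CG² = 2/7, CG = +√(2/7)   ← matches the target
  (m₁,m₂)=(-3,3/2): CG² = 4/7, CG = −√(4/7)
Pairs with CG² = 2/7: (-2,1/2): +√(2/7)

(-2,1/2): +√(2/7)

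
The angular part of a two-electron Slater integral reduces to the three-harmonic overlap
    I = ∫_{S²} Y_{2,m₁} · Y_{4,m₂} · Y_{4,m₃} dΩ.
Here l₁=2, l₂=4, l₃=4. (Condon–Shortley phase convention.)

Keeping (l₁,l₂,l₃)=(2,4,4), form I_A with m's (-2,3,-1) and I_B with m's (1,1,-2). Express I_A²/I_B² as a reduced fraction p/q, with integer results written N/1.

14/9

Same 2,4,4: normalisation and zero-m 3j drop out of the ratio.
A: Δ: 2! 2! 6! / 11! → 1/13860; sum: t=2:+1/480 = 1/480; 3j²(2 4 4; -2 3 -1) = Δ·Π!·Σ² = 3/110  (sign -1)
B: Δ: 2! 2! 6! / 11! → 1/13860; sum: t=0:+1/240 t=1:−1/96 = -1/160; 3j²(2 4 4; 1 1 -2) = Δ·Π!·Σ² = 27/1540  (sign -1)
I_A²/I_B² = (3/110)/(27/1540) = 14/9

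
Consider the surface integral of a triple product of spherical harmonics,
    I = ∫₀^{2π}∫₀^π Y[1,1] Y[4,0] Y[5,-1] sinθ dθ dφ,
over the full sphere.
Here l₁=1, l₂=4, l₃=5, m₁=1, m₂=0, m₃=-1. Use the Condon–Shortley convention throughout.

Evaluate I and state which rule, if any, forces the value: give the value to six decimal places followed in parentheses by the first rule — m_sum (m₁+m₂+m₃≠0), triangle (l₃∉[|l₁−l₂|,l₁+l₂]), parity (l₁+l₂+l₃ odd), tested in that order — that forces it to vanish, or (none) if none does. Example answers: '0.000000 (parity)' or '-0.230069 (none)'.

-0.190188 (none)

Rules hold: Σm=0, L=10 even, 3≤5≤5.
N = 3·9·11 = 297
Δ = 0!·2!·8!/11! = 1/495
Racah Σ t=0..0: t=0:+1/576 = 1/576
⇒ 3j(1 4 5; 0 0 0)² = 5/99, sgn -1
Racah Σ t=0..0: t=0:+1/1152 = 1/1152
⇒ 3j(1 4 5; 1 0 -1)² = 1/33, sgn +1
4πI² = N·(3j₀)²·(3jₘ)² = 5/11
I = -1·√(0.454545/4π) = -0.19018827
No selection rule forces the value: the integral is nonzero (none).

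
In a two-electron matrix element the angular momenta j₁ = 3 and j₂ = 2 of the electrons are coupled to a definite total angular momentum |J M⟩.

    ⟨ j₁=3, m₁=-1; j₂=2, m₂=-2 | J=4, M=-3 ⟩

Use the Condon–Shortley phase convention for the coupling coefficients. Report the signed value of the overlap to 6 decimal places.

+0.707107

√[9·1!5!3!/10! · 2!4!0!4!1!7!] = √(10368)
  +(−1)^0/∏(0,1,4,0,1,3)! = 1/144  (running 1/144)
⟨..|..⟩ = √(10368)·(1/144) = +0.707107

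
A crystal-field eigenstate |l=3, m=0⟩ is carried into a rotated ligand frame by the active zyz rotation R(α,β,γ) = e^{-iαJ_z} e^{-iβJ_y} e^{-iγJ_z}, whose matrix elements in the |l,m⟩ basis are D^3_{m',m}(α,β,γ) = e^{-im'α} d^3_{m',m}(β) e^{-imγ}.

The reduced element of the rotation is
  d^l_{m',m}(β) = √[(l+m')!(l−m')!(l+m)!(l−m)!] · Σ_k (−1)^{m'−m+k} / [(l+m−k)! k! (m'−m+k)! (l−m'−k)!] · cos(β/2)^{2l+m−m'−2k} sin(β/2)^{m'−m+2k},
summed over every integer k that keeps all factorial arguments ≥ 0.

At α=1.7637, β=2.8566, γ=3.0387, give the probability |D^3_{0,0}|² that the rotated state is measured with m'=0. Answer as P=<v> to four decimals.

P=0.5929

First d^3_{0,0}(β=2.8566), then the phase factors e^{-i(0)α} and e^{-i(0)γ}:
c=cos(2.856600/2)=0.142015, s=sin(2.856600/2)=0.989865; N=√[6·6·6·6]=36.000000
Admissible k: 0..3 (factorial args all ≥0)
  k=0: (−1)^0·36.0000/(36)·0.1420^6·0.9899^0 = +0.000008
  k=1: (−1)^1·36.0000/(4)·0.1420^4·0.9899^2 = -0.003587
  k=2: (−1)^2·36.0000/(4)·0.1420^2·0.9899^4 = +0.174266
  k=3: (−1)^3·36.0000/(36)·0.1420^0·0.9899^6 = -0.940708
d^3_{0,0}(2.8566) = +0.000008 -0.003587 +0.174266 -0.940708 = -0.770021
|D^3_{0,0}|² = |d^3_{0,0}(β)|² = (-0.770021)² = 0.592932 (the z-rotation phases have unit modulus)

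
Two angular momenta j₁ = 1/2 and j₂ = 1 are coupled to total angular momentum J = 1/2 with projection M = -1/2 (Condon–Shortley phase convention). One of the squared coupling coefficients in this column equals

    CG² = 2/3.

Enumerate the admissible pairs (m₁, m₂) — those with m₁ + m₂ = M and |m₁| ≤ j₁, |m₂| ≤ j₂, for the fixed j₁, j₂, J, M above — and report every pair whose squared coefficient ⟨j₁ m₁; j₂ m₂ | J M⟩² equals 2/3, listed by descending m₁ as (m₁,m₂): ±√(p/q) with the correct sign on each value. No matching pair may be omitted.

(1/2,-1): +√(2/3)

Admissible pairs with m₁+m₂ = M = -1/2: (-1/2,0), (1/2,-1)
  (m₁,m₂)=(1/2,-1): CG² = 2/3, CG = +√(2/3)   ← matches the target
  (m₁,m₂)=(-1/2,0): CG² = 1/3, CG = −√(1/3)
Pairs with CG² = 2/3: (1/2,-1): +√(2/3)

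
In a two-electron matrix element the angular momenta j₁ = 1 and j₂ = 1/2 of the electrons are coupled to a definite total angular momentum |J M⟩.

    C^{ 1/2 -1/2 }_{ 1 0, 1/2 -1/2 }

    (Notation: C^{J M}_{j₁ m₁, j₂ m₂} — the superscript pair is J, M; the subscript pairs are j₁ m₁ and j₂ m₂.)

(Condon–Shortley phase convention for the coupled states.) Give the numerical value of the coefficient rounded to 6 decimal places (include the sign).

√[2·1!1!0!/3! · 1!1!0!1!0!1!] = √(1/3)
  +(−1)^0/∏(0,1,1,0,0,0)! = 1  (running 1)
⟨..|..⟩ = √(1/3)·(1) = +0.577350

+√(1/3) = +0.577350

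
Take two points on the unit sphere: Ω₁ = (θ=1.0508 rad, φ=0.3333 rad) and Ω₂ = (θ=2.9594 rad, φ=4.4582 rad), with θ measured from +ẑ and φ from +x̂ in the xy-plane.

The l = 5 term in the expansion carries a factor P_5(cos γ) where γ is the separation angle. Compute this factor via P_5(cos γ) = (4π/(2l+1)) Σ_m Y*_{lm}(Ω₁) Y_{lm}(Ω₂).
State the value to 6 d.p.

0.092363

Addition theorem: P_5(cos γ) = (4π/11) Σ_m Y*_{lm}(Ω₁) Y_{lm}(Ω₂), m = −5…5:
  m=-5: Y*=-0.021830+0.227405i  Y=-0.000087+0.000027i  product -0.000004-0.000020i
  m=-4: Y*=+0.097355+0.402009i  Y=-0.000818-0.001323i  product +0.000452-0.000458i
  m=-3: Y*=+0.149302+0.232472i  Y=+0.010951-0.011463i  product +0.004300+0.000834i
  m=-2: Y*=-0.129263-0.101695i  Y=+0.090885+0.050644i  product -0.006598-0.015789i
  m=-1: Y*=-0.308983-0.106975i  Y=-0.103656+0.398971i  product +0.074708-0.112187i
  m=+0: Y*=+0.090534-0.000000i  Y=-0.716484+0.000000i  product -0.064866+0.000000i
  m=+1: Y*=+0.308983-0.106975i  Y=+0.103656+0.398971i  product +0.074708+0.112187i
  m=+2: Y*=-0.129263+0.101695i  Y=+0.090885-0.050644i  product -0.006598+0.015789i
  m=+3: Y*=-0.149302+0.232472i  Y=-0.010951-0.011463i  product +0.004300-0.000834i
  m=+4: Y*=+0.097355-0.402009i  Y=-0.000818+0.001323i  product +0.000452+0.000458i
  m=+5: Y*=+0.021830+0.227405i  Y=+0.000087+0.000027i  product -0.000004+0.000020i
Accumulated sum +0.080850-0.000000i; after 4π/(2l+1) scaling, +0.092363-0.000000i ⇒ P_5 = 0.092363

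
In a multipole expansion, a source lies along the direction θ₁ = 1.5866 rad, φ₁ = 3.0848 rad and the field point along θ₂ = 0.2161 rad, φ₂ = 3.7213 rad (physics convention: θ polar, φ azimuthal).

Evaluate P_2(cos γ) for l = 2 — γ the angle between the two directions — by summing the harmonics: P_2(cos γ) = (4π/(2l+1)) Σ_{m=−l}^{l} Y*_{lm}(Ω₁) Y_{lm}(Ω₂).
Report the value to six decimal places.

Term-by-term m-sum for l=2 (normalisation 4π/5 = 2.513274):
  m=-2: Y*=(0.383689, -0.043770)  Y=(0.007102, -0.016278)  product (0.002012, -0.006557)
  m=-1: Y*=(0.012187, -0.000693)  Y=(-0.135364, 0.088630)  product (-0.001588, 0.001174)
  m=+0: Y*=(-0.315155, -0.000000)  Y=(0.587281, 0.000000)  product (-0.185085, -0.000000)
  m=+1: Y*=(-0.012187, -0.000693)  Y=(0.135364, 0.088630)  product (-0.001588, -0.001174)
  m=+2: Y*=(0.383689, 0.043770)  Y=(0.007102, 0.016278)  product (0.002012, 0.006557)
Accumulated sum (-0.184237, 0.000000); after 4π/(2l+1) scaling, (-0.463037, 0.000000) ⇒ P_2 = -0.463037

-0.463037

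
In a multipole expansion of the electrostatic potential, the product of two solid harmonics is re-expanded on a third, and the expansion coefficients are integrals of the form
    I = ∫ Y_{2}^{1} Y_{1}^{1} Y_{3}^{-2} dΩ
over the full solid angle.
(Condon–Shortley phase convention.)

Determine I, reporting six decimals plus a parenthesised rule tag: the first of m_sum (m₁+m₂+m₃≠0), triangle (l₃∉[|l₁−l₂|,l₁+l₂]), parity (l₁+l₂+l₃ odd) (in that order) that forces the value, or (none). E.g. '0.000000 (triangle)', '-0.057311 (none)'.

0.261169 (none)

Rules hold: Σm=0, L=6 even, 1≤3≤3.
N = 5·3·7 = 105
Δ = 0!·4!·2!/7! = 1/105
Racah Σ t=0..0: t=0:+1/4 = 1/4
⇒ 3j(2 1 3; 0 0 0)² = 3/35, sgn -1
Racah Σ t=0..0: t=0:+1/12 = 1/12
⇒ 3j(2 1 3; 1 1 -2)² = 2/21, sgn -1
4πI² = N·(3j₀)²·(3jₘ)² = 6/7
I = +1·√(0.857143/4π) = 0.26116903
No selection rule forces the value: the integral is nonzero (none).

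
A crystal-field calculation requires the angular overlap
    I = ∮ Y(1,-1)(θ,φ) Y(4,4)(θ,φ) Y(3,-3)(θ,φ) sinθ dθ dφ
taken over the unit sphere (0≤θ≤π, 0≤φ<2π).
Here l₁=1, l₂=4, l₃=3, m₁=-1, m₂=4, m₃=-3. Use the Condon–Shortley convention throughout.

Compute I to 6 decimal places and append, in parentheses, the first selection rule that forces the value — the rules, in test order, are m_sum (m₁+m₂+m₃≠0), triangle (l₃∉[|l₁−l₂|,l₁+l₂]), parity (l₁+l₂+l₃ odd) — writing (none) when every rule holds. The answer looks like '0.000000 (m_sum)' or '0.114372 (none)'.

0.325735 (none)

Checks pass: Σm=0; 8 even; l₃=3∈[3,5].
(2·1+1)(2·4+1)(2·3+1) = 189
Δ: 2! 0! 6! / 9! → 1/252
sum: t=1:−1/36 = -1/36
3j²(1 4 3; 0 0 0) = Δ·Π!·Σ² = 4/63  (sign +1)
sum: t=2:+1/1440 = 1/1440
3j²(1 4 3; -1 4 -3) = Δ·Π!·Σ² = 1/9  (sign +1)
combine: 4πI² = 189·4/63·1/9 = 4/3
take √, sign +1: I = 0.32573501
No selection rule forces the value: the integral is nonzero (none).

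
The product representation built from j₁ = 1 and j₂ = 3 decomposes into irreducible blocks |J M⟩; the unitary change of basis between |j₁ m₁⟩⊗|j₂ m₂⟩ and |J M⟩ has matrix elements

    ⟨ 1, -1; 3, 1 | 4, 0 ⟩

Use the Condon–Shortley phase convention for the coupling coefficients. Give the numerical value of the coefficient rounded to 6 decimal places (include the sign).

j₁+j₂−J=0  J+j₁−j₂=2  J−j₁+j₂=6  j₁+j₂+J+1=9
(j₁±m₁, j₂±m₂, J±M) = (0,2,4,2,4,4)
P² = 13824/7
sum k=0..0:
  [0] +1/96 = 1/96
S = 1/96
C² = P²·S² = 3/14 ; C = +0.462910

+0.462910  (= +√(3/14))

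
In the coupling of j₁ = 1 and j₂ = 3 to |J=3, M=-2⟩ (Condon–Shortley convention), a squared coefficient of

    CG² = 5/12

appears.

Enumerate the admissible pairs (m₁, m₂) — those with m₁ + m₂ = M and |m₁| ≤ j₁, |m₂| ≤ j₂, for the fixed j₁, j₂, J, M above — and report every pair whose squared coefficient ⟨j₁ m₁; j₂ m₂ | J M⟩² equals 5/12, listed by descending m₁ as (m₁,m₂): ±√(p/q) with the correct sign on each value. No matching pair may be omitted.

(-1,-1): −√(5/12)

Admissible pairs with m₁+m₂ = M = -2: (-1,-1), (0,-2), (1,-3)
  (m₁,m₂)=(1,-3): CG² = 1/4, CG = +√(1/4)
  (m₁,m₂)=(0,-2): CG² = 1/3, CG = +√(1/3)
  (m₁,m₂)=(-1,-1): CG² = 5/12, CG = −√(5/12)   ← matches the target
Pairs with CG² = 5/12: (-1,-1): −√(5/12)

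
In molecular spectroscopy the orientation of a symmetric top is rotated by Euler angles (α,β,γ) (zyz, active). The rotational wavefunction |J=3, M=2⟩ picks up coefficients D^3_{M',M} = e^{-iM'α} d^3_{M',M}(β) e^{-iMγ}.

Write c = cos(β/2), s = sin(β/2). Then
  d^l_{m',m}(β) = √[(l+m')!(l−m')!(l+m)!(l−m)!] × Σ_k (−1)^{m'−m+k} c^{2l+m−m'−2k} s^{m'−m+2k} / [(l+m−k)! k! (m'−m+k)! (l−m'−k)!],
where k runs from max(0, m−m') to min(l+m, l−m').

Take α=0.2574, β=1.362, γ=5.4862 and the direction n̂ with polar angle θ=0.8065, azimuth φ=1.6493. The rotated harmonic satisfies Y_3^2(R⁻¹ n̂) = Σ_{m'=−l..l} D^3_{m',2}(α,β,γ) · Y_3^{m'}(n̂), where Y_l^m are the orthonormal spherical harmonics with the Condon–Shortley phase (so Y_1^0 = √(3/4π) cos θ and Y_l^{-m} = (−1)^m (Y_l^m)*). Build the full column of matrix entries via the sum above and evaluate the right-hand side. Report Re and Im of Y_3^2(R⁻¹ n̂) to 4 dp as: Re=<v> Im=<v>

Need the full column D^3_{m',2} for m'=−3..3 at α=0.2574, β=1.3620, γ=5.4862.
cos(β/2)=0.776944, sin(β/2)=0.629570
d^3_{-3,2}: single k=5 term ⇒ +0.188229;  D = -0.134419+0.131763i
d^3_{-2,2}: k∈[4..5] ⇒ +0.474161 -0.062268 = +0.411893;  D = -0.211053+0.353712i
d^3_{-1,2}: k∈[3..4] ⇒ +0.740169 -0.243002 = +0.497167;  D = -0.137669+0.477726i
d^3_{0,2}: k∈[2..3] ⇒ +0.791055 -0.519417 = +0.271638;  D = -0.006294+0.271565i
d^3_{1,2}: k∈[1..2] ⇒ +0.563627 -0.740169 = -0.176543;  D = -0.040974-0.171722i
d^3_{2,2}: k∈[0..1] ⇒ +0.219956 -0.722131 = -0.502175;  D = -0.237057-0.442701i
d^3_{3,2}: single k=0 term ⇒ -0.436583;  D = -0.297281-0.319733i
Y_3^{m'}(θ=0.8065,φ=1.6493) and Σ D·Y over m':
  (-0.1344+0.1318i)·(+0.0366+0.1526i)  (-0.2111+0.3537i)·(-0.3640+0.0576i)  (-0.1377+0.4777i)·(-0.0255-0.3243i)  (-0.0063+0.2716i)·(-0.1564+0.0000i)  (-0.0410-0.1717i)·(+0.0255-0.3243i)  (-0.2371-0.4427i)·(-0.3640-0.0576i)  (-0.2973-0.3197i)·(-0.0366+0.1526i)
Y_3^2(R⁻¹ n̂) = +0.254570-0.016550i

Re=0.2546 Im=-0.0166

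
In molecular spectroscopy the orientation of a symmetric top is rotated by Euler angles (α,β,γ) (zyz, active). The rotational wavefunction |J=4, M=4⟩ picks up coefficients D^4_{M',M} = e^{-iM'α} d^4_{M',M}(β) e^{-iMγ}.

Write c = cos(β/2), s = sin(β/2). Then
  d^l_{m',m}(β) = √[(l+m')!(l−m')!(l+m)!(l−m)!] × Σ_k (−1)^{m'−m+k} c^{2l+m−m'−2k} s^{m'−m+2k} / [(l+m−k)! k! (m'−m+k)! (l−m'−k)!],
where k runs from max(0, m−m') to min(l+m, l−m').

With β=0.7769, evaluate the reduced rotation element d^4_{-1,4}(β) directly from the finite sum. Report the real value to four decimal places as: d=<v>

d=0.0462

d^4_{-1,4}(β=0.7769) via the finite sum:
With c≡cos(β/2)=0.925497 and s≡sin(β/2)=0.378754, N=[6·120·40320·1]^{1/2}=5387.986637
Admissible k: 5..5 (factorial args all ≥0)
  k=5: (−1)^0·5387.9866/(720)·0.9255^3·0.3788^5 = +0.046239
d^4_{-1,4}(0.7769) = +0.046239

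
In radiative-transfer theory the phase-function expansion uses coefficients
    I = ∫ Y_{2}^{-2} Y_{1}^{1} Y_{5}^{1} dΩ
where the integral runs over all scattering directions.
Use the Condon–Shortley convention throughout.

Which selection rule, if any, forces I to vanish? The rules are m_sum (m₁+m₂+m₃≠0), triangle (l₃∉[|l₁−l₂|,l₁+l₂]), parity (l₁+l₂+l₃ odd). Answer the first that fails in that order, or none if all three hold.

triangle

Σmᵢ = 0  ✓
l₃∈[|l₁−l₂|,l₁+l₂]=[1,3] required, l₃=5 fails  ✗
Σlᵢ = 8 ⇒ even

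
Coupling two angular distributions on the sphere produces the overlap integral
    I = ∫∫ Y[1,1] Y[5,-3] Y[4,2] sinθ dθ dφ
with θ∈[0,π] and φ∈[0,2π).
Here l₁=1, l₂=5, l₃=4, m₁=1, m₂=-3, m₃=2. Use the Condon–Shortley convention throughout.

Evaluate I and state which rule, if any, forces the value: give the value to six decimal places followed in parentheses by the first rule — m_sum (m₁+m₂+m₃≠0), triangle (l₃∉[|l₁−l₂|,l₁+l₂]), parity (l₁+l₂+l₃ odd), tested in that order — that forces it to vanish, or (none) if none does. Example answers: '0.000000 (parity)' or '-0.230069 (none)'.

Checks pass: Σm=0; 10 even; l₃=4∈[4,6].
(2·1+1)(2·5+1)(2·4+1) = 297
Δ: 2! 0! 8! / 11! → 1/495
sum: t=1:−1/576 = -1/576
3j²(1 5 4; 0 0 0) = Δ·Π!·Σ² = 5/99  (sign -1)
sum: t=0:+1/2880 = 1/2880
3j²(1 5 4; 1 -3 2) = Δ·Π!·Σ² = 28/495  (sign +1)
combine: 4πI² = 297·5/99·28/495 = 28/33
take √, sign -1: I = -0.25984664
No selection rule forces the value: the integral is nonzero (none).

-0.259847 (none)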